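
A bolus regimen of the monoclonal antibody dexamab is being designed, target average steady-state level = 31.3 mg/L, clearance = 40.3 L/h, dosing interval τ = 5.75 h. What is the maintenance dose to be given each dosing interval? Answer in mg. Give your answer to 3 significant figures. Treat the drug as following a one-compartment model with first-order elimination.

7250 mg

At steady state, Dose/τ = Css × CL.
Dose = Css × CL × τ = 31.3 × 40.30 × 5.75 = 7253 mg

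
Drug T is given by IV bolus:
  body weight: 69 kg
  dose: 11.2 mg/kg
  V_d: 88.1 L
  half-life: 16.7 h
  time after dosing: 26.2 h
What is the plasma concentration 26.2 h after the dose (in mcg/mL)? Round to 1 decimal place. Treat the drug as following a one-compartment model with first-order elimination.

3.0 mcg/mL

Total dose = 11.2 × 69 = 772.8 mg
C₀ = Dose / Vd = 772.8 / 88.1 = 8.772 mg/L
k = ln2 / t½ = 0.693147 / 16.7 = 0.04151 h⁻¹
C = C₀ · e^(−k·t) = 8.772 × e^(−0.04151 × 26.2)
  = 8.772 × 0.3370 = 2.956 mg/L
(2.956 mg/L = 2.956 mcg/mL)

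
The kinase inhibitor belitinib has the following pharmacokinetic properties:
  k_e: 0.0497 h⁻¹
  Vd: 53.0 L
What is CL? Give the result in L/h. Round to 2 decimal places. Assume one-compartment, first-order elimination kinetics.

2.63 L/h

CL = k × Vd = 0.0497 × 53.0 = 2.634 L/h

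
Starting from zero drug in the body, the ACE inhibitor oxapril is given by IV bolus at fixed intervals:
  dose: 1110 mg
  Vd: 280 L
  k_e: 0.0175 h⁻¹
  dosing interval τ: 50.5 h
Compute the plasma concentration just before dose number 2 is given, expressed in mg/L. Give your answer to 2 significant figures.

C₀ per dose = Dose / Vd = 1110 / 280 = 3.964 mg/L
Fraction remaining after one interval: r = e^(−kτ) = e^(−0.01750 × 50.5) = 0.4132
Before dose 2, 1 dose has been given (aged 1τ).
C_trough = C₀ × r = 3.964 × 0.4132 = 1.638 mg/L

1.6 mg/L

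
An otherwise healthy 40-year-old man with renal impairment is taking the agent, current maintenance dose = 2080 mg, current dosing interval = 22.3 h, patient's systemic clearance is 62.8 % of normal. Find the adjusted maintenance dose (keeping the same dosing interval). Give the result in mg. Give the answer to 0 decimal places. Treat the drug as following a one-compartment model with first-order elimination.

To keep the same average steady-state level, dosing rate must scale with clearance.
CL ratio = 62.8 / 100 = 0.6280
New dose (same interval) = 2080 × 0.6280 = 1306 mg

1306 mg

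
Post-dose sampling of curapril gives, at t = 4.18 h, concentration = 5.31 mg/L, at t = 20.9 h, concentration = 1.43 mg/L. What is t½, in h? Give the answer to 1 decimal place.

k = ln(C₁/C₂) / (t₂ − t₁) = ln(5.31/1.43) / (20.9 − 4.18)
  = 1.312 / 16.72 = 0.07847 h⁻¹
t½ = ln2 / k = 0.693147 / 0.07847 = 8.833 h

8.8 h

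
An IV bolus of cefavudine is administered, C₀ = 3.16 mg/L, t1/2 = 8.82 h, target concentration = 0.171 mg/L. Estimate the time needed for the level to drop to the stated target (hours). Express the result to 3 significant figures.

k = ln2 / t½ = 0.693147 / 8.82 = 0.07859 h⁻¹
t = ln(C₀ / C) / k = ln(3.160 / 0.171) / 0.07859
  = ln(18.48) / 0.07859 = 2.917 / 0.07859 = 37.12 h

37.1 h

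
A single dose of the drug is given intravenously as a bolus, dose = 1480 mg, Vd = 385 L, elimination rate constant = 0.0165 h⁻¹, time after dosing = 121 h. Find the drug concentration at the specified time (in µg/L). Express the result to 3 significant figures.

522 µg/L

C₀ = Dose / Vd = 1480 / 385 = 3.844 mg/L
C = C₀ · e^(−k·t) = 3.844 × e^(−0.01650 × 121)
  = 3.844 × 0.1358 = 0.5220 mg/L
Convert: 0.5220 mg/L × 1000 = 522.0 µg/L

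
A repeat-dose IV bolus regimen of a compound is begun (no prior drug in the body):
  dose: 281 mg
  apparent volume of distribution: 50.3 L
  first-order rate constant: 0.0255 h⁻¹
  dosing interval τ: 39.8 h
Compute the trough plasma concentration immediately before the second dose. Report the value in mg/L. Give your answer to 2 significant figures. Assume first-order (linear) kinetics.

C₀ per dose = Dose / Vd = 281 / 50.3 = 5.586 mg/L
Fraction remaining after one interval: r = e^(−kτ) = e^(−0.02550 × 39.8) = 0.3624
Before dose 2, 1 dose has been given (aged 1τ).
C_trough = C₀ × r = 5.586 × 0.3624 = 2.024 mg/L

2.0 mg/L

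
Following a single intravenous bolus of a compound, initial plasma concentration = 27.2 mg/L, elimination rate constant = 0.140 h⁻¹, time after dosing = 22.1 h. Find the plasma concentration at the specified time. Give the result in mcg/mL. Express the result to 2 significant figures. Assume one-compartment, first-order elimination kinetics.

1.2 mcg/mL

C = C₀ · e^(−k·t) = 27.20 × e^(−0.1400 × 22.1)
  = 27.20 × 0.04532 = 1.233 mg/L
(1.233 mg/L = 1.233 mcg/mL)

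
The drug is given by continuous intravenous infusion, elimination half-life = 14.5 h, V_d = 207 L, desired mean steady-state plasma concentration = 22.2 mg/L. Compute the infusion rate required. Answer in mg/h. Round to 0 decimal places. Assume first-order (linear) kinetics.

220 mg/h

k = ln2 / t½ = 0.693147 / 14.5 = 0.04780 h⁻¹
CL = k × Vd = 0.04780 × 207 = 9.895 L/h
At steady state, infusion rate R₀ = Css × CL = 22.2 × 9.895 = 219.7 mg/h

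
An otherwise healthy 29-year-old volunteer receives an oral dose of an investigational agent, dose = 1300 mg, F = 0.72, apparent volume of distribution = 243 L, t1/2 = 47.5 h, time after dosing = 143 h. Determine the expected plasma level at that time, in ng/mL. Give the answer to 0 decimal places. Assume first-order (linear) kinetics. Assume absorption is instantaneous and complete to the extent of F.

478 ng/mL

Amount reaching circulation = F × Dose = 0.72 × 1300 = 936.0 mg
C₀ = F·Dose / Vd = 936.0 / 243 = 3.852 mg/L
k = ln2 / t½ = 0.693147 / 47.5 = 0.01459 h⁻¹
C = C₀ · e^(−k·t) = 3.852 × e^(−0.01459 × 143)
  = 3.852 × 0.1241 = 0.4780 mg/L
Convert: 0.4780 mg/L × 1000 = 478.0 ng/mL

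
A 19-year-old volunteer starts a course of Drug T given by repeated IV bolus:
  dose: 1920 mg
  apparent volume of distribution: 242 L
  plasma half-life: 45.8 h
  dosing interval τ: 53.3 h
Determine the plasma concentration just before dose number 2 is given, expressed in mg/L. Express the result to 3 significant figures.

3.54 mg/L

C₀ per dose = Dose / Vd = 1920 / 242 = 7.934 mg/L
k = ln2 / t½ = 0.693147 / 45.8 = 0.01513 h⁻¹
Fraction remaining after one interval: r = e^(−kτ) = e^(−0.01513 × 53.3) = 0.4464
Before dose 2, 1 dose has been given (aged 1τ).
C_trough = C₀ × r = 7.934 × 0.4464 = 3.542 mg/L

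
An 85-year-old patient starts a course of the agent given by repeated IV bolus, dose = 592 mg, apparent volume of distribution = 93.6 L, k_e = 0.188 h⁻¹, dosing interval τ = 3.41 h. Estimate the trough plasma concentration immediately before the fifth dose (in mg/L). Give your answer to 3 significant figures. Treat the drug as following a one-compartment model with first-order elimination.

6.50 mg/L

C₀ per dose = Dose / Vd = 592 / 93.6 = 6.325 mg/L
Fraction remaining after one interval: r = e^(−kτ) = e^(−0.1880 × 3.41) = 0.5267
Before dose 5, 4 doses have been given (aged 1τ, 2τ, 3τ, 4τ).
C_trough = C₀ × (r + r² + … + r^4) = C₀ × r(1−r^4)/(1−r)
        = 6.325 × 0.5267 × (1 − 0.07696) / (1 − 0.5267) = 6.497 mg/L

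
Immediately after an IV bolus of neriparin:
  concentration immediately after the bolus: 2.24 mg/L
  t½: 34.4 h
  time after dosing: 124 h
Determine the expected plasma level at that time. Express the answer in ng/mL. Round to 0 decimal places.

k = ln2 / t½ = 0.693147 / 34.4 = 0.02015 h⁻¹
C = C₀ · e^(−k·t) = 2.240 × e^(−0.02015 × 124)
  = 2.240 × 0.08220 = 0.1841 mg/L
Convert: 0.1841 mg/L × 1000 = 184.1 ng/mL

184 ng/mL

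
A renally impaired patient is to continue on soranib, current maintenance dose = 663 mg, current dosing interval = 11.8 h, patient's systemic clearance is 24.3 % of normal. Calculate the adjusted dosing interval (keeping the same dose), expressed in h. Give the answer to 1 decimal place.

To keep the same average steady-state level, dosing rate must scale with clearance.
CL ratio = 24.3 / 100 = 0.2430
New interval (same dose) = 11.8 / 0.2430 = 48.56 h

48.6 h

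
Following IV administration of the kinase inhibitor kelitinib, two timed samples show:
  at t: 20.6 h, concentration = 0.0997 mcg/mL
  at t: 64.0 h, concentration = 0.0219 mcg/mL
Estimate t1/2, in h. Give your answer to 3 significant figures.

k = ln(C₁/C₂) / (t₂ − t₁) = ln(0.0997/0.0219) / (64.0 − 20.6)
  = 1.516 / 43.40 = 0.03493 h⁻¹
t½ = ln2 / k = 0.693147 / 0.03493 = 19.84 h

19.8 h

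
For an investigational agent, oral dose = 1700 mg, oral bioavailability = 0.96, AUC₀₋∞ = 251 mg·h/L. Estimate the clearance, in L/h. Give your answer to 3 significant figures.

6.50 L/h

CL = F·Dose / AUC = 0.96 × 1700 / 251 = 6.502 L/h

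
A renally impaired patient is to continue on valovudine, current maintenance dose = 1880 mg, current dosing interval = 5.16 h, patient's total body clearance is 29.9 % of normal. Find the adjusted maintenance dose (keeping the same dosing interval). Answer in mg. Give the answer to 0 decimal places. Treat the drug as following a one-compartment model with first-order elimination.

To keep the same average steady-state level, dosing rate must scale with clearance.
CL ratio = 29.9 / 100 = 0.2990
New dose (same interval) = 1880 × 0.2990 = 562.1 mg

562 mg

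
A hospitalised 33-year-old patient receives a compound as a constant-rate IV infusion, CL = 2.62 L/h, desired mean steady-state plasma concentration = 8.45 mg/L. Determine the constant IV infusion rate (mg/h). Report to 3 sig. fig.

At steady state, infusion rate R₀ = Css × CL = 8.45 × 2.620 = 22.14 mg/h

22.1 mg/h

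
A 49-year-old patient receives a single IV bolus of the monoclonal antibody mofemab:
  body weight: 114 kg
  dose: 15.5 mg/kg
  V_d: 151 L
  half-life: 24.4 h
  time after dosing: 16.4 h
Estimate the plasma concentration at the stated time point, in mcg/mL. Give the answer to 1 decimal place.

Total dose = 15.5 × 114 = 1767 mg
C₀ = Dose / Vd = 1767 / 151 = 11.70 mg/L
k = ln2 / t½ = 0.693147 / 24.4 = 0.02841 h⁻¹
C = C₀ · e^(−k·t) = 11.70 × e^(−0.02841 × 16.4)
  = 11.70 × 0.6276 = 7.343 mg/L
(7.343 mg/L = 7.343 mcg/mL)

7.3 mcg/mL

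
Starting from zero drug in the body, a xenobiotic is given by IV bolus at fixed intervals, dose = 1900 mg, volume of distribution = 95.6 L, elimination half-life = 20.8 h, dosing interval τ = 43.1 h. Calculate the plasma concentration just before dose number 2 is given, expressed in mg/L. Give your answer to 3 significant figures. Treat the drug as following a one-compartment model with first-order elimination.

4.73 mg/L

C₀ per dose = Dose / Vd = 1900 / 95.6 = 19.87 mg/L
k = ln2 / t½ = 0.693147 / 20.8 = 0.03332 h⁻¹
Fraction remaining after one interval: r = e^(−kτ) = e^(−0.03332 × 43.1) = 0.2379
Before dose 2, 1 dose has been given (aged 1τ).
C_trough = C₀ × r = 19.87 × 0.2379 = 4.727 mg/L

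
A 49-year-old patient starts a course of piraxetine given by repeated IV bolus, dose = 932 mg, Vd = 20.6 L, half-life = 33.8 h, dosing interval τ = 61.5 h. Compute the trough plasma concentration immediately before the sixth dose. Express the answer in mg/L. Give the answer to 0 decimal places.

C₀ per dose = Dose / Vd = 932 / 20.6 = 45.24 mg/L
k = ln2 / t½ = 0.693147 / 33.8 = 0.02051 h⁻¹
Fraction remaining after one interval: r = e^(−kτ) = e^(−0.02051 × 61.5) = 0.2833
Before dose 6, 5 doses have been given (aged 1τ, 2τ, 3τ, 4τ, 5τ).
C_trough = C₀ × (r + r² + … + r^5) = C₀ × r(1−r^5)/(1−r)
        = 45.24 × 0.2833 × (1 − 0.001825) / (1 − 0.2833) = 17.85 mg/L

18 mg/L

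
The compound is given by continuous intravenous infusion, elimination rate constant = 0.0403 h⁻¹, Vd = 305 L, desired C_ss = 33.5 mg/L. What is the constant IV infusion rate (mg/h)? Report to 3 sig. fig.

CL = k × Vd = 0.04030 × 305 = 12.29 L/h
At steady state, infusion rate R₀ = Css × CL = 33.5 × 12.29 = 411.7 mg/h

412 mg/h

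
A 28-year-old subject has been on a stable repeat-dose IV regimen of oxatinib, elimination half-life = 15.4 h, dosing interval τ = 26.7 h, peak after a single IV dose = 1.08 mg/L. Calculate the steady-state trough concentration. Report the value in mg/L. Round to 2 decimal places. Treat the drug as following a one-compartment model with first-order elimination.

k = ln2 / t½ = 0.693147 / 15.4 = 0.04501 h⁻¹
e^(−kτ) = e^(−0.04501 × 26.7) = 0.3007
Accumulation ratio R = 1 / (1 − e^(−kτ)) = 1 / (1 − 0.3007) = 1.430
Steady-state trough = C₀ × R × e^(−kτ) = 1.08 × 1.430 × 0.3007 = 0.4644 mg/L

0.46 mg/L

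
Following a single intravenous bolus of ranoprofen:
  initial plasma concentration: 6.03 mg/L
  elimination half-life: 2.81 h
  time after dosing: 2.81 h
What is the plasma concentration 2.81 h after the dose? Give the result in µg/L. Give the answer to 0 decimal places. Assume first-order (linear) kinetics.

3015 µg/L

k = ln2 / t½ = 0.693147 / 2.81 = 0.2467 h⁻¹
C = C₀ · e^(−k·t) = 6.030 × e^(−0.2467 × 2.81)
  = 6.030 × 0.5000 = 3.015 mg/L
Convert: 3.015 mg/L × 1000 = 3015 µg/L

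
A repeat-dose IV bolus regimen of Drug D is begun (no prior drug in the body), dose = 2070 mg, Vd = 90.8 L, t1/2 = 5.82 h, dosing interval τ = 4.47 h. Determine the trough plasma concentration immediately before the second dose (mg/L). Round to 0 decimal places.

13 mg/L

C₀ per dose = Dose / Vd = 2070 / 90.8 = 22.80 mg/L
k = ln2 / t½ = 0.693147 / 5.82 = 0.1191 h⁻¹
Fraction remaining after one interval: r = e^(−kτ) = e^(−0.1191 × 4.47) = 0.5872
Before dose 2, 1 dose has been given (aged 1τ).
C_trough = C₀ × r = 22.80 × 0.5872 = 13.39 mg/L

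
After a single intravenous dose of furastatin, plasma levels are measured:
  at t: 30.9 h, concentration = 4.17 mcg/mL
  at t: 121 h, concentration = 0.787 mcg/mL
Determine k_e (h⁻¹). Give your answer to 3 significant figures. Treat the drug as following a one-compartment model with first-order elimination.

k = ln(C₁/C₂) / (t₂ − t₁) = ln(4.17/0.787) / (121 − 30.9)
  = 1.667 / 90.10 = 0.01850 h⁻¹

0.0185 h⁻¹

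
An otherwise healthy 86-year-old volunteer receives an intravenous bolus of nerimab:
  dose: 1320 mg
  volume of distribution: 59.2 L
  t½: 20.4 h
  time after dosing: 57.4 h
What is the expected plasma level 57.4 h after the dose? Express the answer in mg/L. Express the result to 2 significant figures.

3.2 mg/L

C₀ = Dose / Vd = 1320 / 59.2 = 22.30 mg/L
k = ln2 / t½ = 0.693147 / 20.4 = 0.03398 h⁻¹
C = C₀ · e^(−k·t) = 22.30 × e^(−0.03398 × 57.4)
  = 22.30 × 0.1422 = 3.171 mg/L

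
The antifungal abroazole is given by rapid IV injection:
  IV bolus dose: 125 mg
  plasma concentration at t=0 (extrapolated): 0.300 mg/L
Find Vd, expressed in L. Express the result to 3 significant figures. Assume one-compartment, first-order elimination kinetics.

Vd = Dose / C₀ = 125.0 / 0.300 = 416.7 L

417 L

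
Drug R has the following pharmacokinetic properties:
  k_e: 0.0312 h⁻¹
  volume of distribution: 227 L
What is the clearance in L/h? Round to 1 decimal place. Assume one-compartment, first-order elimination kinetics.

7.1 L/h

CL = k × Vd = 0.0312 × 227 = 7.082 L/h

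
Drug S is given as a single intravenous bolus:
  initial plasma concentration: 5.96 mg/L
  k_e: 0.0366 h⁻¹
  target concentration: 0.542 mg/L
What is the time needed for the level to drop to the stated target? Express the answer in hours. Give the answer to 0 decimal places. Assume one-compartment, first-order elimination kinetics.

t = ln(C₀ / C) / k = ln(5.960 / 0.542) / 0.03660
  = ln(11.00) / 0.03660 = 2.398 / 0.03660 = 65.52 h

66 h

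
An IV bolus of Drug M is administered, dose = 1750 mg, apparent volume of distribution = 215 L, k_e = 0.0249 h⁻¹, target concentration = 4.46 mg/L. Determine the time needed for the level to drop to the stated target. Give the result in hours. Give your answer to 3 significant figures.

24.2 h

C₀ = Dose / Vd = 1750 / 215 = 8.140 mg/L
t = ln(C₀ / C) / k = ln(8.140 / 4.46) / 0.02490
  = ln(1.825) / 0.02490 = 0.6016 / 0.02490 = 24.16 h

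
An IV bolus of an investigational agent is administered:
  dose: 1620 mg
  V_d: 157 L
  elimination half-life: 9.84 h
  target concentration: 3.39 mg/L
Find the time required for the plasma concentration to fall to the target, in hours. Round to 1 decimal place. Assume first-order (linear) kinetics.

C₀ = Dose / Vd = 1620 / 157 = 10.32 mg/L
k = ln2 / t½ = 0.693147 / 9.84 = 0.07044 h⁻¹
t = ln(C₀ / C) / k = ln(10.32 / 3.39) / 0.07044
  = ln(3.044) / 0.07044 = 1.113 / 0.07044 = 15.80 h

15.8 h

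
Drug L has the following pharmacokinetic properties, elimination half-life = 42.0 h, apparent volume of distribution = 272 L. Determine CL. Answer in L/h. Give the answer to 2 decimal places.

4.49 L/h

k = ln2 / t½ = 0.693147 / 42.0 = 0.01650 h⁻¹
CL = k × Vd = 0.01650 × 272 = 4.488 L/h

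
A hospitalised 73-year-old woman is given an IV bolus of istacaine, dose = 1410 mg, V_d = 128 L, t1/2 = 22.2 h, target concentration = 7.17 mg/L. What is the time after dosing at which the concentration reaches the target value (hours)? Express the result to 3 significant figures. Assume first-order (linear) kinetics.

13.8 h

C₀ = Dose / Vd = 1410 / 128 = 11.02 mg/L
k = ln2 / t½ = 0.693147 / 22.2 = 0.03122 h⁻¹
t = ln(C₀ / C) / k = ln(11.02 / 7.17) / 0.03122
  = ln(1.537) / 0.03122 = 0.4298 / 0.03122 = 13.77 h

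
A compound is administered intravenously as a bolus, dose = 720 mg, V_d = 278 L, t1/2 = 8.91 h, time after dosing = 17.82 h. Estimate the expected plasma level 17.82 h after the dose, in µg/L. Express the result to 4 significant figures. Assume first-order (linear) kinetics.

647.5 µg/L

C₀ = Dose / Vd = 720.0 / 278 = 2.590 mg/L
k = ln2 / t½ = 0.693147 / 8.91 = 0.07779 h⁻¹
t / t½ = 17.82 / 8.91 = 2 half-lives
C = C₀ × (1/2)^2 = 2.590 × 0.2500 = 0.6475 mg/L
Convert: 0.6475 mg/L × 1000 = 647.5 µg/L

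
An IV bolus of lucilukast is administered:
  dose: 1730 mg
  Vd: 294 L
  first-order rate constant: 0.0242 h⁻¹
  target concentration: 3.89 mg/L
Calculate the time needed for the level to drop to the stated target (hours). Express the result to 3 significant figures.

C₀ = Dose / Vd = 1730 / 294 = 5.884 mg/L
t = ln(C₀ / C) / k = ln(5.884 / 3.89) / 0.02420
  = ln(1.513) / 0.02420 = 0.4141 / 0.02420 = 17.11 h

17.1 h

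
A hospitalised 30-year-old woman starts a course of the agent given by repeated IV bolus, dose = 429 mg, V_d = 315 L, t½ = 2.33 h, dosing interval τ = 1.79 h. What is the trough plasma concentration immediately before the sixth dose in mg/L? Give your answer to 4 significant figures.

1.802 mg/L

C₀ per dose = Dose / Vd = 429 / 315 = 1.362 mg/L
k = ln2 / t½ = 0.693147 / 2.33 = 0.2975 h⁻¹
Fraction remaining after one interval: r = e^(−kτ) = e^(−0.2975 × 1.79) = 0.5871
Before dose 6, 5 doses have been given (aged 1τ, 2τ, 3τ, 4τ, 5τ).
C_trough = C₀ × (r + r² + … + r^5) = C₀ × r(1−r^5)/(1−r)
        = 1.362 × 0.5871 × (1 − 0.06975) / (1 − 0.5871) = 1.802 mg/L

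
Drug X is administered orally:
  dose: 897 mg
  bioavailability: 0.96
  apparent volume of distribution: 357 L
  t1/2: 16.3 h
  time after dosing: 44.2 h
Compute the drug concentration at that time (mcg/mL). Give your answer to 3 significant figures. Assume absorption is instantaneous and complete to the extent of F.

0.368 mcg/mL

Amount reaching circulation = F × Dose = 0.96 × 897.0 = 861.1 mg
C₀ = F·Dose / Vd = 861.1 / 357 = 2.412 mg/L
k = ln2 / t½ = 0.693147 / 16.3 = 0.04252 h⁻¹
C = C₀ · e^(−k·t) = 2.412 × e^(−0.04252 × 44.2)
  = 2.412 × 0.1527 = 0.3683 mg/L
(0.3683 mg/L = 0.3683 mcg/mL)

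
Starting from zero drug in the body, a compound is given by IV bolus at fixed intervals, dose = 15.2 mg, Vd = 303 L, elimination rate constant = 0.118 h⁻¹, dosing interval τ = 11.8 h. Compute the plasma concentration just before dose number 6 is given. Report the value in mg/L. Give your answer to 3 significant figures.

0.0166 mg/L

C₀ per dose = Dose / Vd = 15.2 / 303 = 0.05017 mg/L
Fraction remaining after one interval: r = e^(−kτ) = e^(−0.1180 × 11.8) = 0.2485
Before dose 6, 5 doses have been given (aged 1τ, 2τ, 3τ, 4τ, 5τ).
C_trough = C₀ × (r + r² + … + r^5) = C₀ × r(1−r^5)/(1−r)
        = 0.05017 × 0.2485 × (1 − 0.0009476) / (1 − 0.2485) = 0.01657 mg/L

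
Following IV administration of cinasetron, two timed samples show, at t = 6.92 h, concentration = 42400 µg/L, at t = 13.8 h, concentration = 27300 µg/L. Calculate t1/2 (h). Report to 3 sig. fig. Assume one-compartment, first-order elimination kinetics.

k = ln(C₁/C₂) / (t₂ − t₁) = ln(42400/27300) / (13.8 − 6.92)
  = 0.4403 / 6.880 = 0.06400 h⁻¹
t½ = ln2 / k = 0.693147 / 0.06400 = 10.83 h

10.8 h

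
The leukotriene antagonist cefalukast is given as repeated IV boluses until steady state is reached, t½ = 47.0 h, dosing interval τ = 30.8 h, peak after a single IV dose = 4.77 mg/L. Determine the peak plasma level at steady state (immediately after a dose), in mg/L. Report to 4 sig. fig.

13.07 mg/L

k = ln2 / t½ = 0.693147 / 47.0 = 0.01475 h⁻¹
e^(−kτ) = e^(−0.01475 × 30.8) = 0.6349
Accumulation ratio R = 1 / (1 − e^(−kτ)) = 1 / (1 − 0.6349) = 2.739
Steady-state peak = C₀ × R = 4.77 × 2.739 = 13.07 mg/L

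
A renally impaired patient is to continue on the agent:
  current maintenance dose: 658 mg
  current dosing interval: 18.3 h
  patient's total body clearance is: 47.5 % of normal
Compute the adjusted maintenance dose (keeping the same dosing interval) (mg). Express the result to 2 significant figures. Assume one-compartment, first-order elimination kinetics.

310 mg

To keep the same average steady-state level, dosing rate must scale with clearance.
CL ratio = 47.5 / 100 = 0.4750
New dose (same interval) = 658 × 0.4750 = 312.6 mg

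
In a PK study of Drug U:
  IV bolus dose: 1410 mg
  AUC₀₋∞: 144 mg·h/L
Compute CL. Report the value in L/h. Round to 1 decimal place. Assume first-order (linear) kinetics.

9.8 L/h

CL = Dose / AUC = 1410 / 144 = 9.792 L/h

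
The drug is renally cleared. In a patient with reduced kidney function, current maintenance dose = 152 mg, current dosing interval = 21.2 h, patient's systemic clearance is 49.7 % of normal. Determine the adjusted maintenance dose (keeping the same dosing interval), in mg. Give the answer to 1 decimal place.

75.5 mg

To keep the same average steady-state level, dosing rate must scale with clearance.
CL ratio = 49.7 / 100 = 0.4970
New dose (same interval) = 152 × 0.4970 = 75.54 mg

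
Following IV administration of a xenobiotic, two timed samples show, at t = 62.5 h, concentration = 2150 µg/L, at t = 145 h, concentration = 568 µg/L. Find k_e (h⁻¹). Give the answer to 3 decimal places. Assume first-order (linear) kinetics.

0.016 h⁻¹

k = ln(C₁/C₂) / (t₂ − t₁) = ln(2150/568) / (145 − 62.5)
  = 1.331 / 82.50 = 0.01613 h⁻¹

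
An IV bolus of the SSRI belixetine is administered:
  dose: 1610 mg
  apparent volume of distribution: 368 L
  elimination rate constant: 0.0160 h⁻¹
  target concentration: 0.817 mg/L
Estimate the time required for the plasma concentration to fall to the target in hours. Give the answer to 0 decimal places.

105 h

C₀ = Dose / Vd = 1610 / 368 = 4.375 mg/L
t = ln(C₀ / C) / k = ln(4.375 / 0.817) / 0.01600
  = ln(5.355) / 0.01600 = 1.678 / 0.01600 = 104.9 h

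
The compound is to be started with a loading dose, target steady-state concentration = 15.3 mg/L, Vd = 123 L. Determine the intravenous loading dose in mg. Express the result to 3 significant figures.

1880 mg

LD = Css × Vd = 15.3 × 123 = 1882 mg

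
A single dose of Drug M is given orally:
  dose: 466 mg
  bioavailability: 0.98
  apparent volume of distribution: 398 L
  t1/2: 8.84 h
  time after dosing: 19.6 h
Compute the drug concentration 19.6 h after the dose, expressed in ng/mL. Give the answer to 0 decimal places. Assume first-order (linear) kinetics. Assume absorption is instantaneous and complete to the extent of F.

Amount reaching circulation = F × Dose = 0.98 × 466.0 = 456.7 mg
C₀ = F·Dose / Vd = 456.7 / 398 = 1.147 mg/L
k = ln2 / t½ = 0.693147 / 8.84 = 0.07841 h⁻¹
C = C₀ · e^(−k·t) = 1.147 × e^(−0.07841 × 19.6)
  = 1.147 × 0.2151 = 0.2467 mg/L
Convert: 0.2467 mg/L × 1000 = 246.7 ng/mL

247 ng/mL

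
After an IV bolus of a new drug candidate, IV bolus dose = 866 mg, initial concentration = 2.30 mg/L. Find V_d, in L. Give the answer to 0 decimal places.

Vd = Dose / C₀ = 866.0 / 2.30 = 376.5 L

377 L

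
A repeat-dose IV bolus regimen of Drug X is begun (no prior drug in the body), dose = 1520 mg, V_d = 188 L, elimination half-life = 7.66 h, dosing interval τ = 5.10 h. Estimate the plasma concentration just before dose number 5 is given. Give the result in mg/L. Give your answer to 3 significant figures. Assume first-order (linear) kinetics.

11.6 mg/L

C₀ per dose = Dose / Vd = 1520 / 188 = 8.085 mg/L
k = ln2 / t½ = 0.693147 / 7.66 = 0.09049 h⁻¹
Fraction remaining after one interval: r = e^(−kτ) = e^(−0.09049 × 5.10) = 0.6303
Before dose 5, 4 doses have been given (aged 1τ, 2τ, 3τ, 4τ).
C_trough = C₀ × (r + r² + … + r^4) = C₀ × r(1−r^4)/(1−r)
        = 8.085 × 0.6303 × (1 − 0.1578) / (1 − 0.6303) = 11.61 mg/L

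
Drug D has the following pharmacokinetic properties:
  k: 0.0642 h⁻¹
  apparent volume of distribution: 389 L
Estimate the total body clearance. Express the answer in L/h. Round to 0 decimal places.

25 L/h

CL = k × Vd = 0.0642 × 389 = 24.97 L/h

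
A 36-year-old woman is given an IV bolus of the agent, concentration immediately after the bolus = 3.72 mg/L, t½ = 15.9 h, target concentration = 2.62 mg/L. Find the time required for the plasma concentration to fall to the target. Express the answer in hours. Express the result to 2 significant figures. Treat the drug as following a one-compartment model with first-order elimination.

8.0 h

k = ln2 / t½ = 0.693147 / 15.9 = 0.04359 h⁻¹
t = ln(C₀ / C) / k = ln(3.720 / 2.62) / 0.04359
  = ln(1.420) / 0.04359 = 0.3507 / 0.04359 = 8.045 h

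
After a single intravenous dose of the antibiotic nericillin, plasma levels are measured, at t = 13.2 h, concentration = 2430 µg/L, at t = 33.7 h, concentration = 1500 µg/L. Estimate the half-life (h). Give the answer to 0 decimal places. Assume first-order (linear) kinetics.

k = ln(C₁/C₂) / (t₂ − t₁) = ln(2430/1500) / (33.7 − 13.2)
  = 0.4824 / 20.50 = 0.02353 h⁻¹
t½ = ln2 / k = 0.693147 / 0.02353 = 29.46 h

29 h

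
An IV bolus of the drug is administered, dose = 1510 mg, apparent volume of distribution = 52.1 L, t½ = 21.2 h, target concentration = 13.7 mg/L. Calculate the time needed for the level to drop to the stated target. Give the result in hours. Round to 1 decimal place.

C₀ = Dose / Vd = 1510 / 52.1 = 28.98 mg/L
k = ln2 / t½ = 0.693147 / 21.2 = 0.03270 h⁻¹
t = ln(C₀ / C) / k = ln(28.98 / 13.7) / 0.03270
  = ln(2.115) / 0.03270 = 0.7491 / 0.03270 = 22.91 h

22.9 h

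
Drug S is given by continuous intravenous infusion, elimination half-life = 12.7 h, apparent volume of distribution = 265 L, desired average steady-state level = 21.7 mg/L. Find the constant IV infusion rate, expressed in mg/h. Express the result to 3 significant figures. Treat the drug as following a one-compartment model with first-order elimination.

314 mg/h

k = ln2 / t½ = 0.693147 / 12.7 = 0.05458 h⁻¹
CL = k × Vd = 0.05458 × 265 = 14.46 L/h
At steady state, infusion rate R₀ = Css × CL = 21.7 × 14.46 = 313.8 mg/h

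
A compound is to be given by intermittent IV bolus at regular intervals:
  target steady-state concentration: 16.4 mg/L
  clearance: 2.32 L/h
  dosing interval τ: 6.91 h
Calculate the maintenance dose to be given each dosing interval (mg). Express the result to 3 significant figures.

263 mg

At steady state, Dose/τ = Css × CL.
Dose = Css × CL × τ = 16.4 × 2.320 × 6.91 = 262.9 mg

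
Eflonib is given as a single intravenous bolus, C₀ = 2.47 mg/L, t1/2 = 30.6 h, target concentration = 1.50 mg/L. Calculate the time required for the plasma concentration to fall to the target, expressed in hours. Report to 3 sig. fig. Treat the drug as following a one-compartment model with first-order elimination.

22.0 h

k = ln2 / t½ = 0.693147 / 30.6 = 0.02265 h⁻¹
t = ln(C₀ / C) / k = ln(2.470 / 1.50) / 0.02265
  = ln(1.647) / 0.02265 = 0.4990 / 0.02265 = 22.03 h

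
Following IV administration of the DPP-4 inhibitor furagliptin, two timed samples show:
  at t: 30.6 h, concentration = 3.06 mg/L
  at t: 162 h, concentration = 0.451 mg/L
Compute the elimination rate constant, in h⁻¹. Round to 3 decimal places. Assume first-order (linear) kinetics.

0.015 h⁻¹

k = ln(C₁/C₂) / (t₂ − t₁) = ln(3.06/0.451) / (162 − 30.6)
  = 1.915 / 131.4 = 0.01457 h⁻¹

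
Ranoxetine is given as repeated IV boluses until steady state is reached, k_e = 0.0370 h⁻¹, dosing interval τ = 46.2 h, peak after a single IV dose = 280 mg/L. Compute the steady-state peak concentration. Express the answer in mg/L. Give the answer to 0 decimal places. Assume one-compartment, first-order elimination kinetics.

342 mg/L

e^(−kτ) = e^(−0.03700 × 46.2) = 0.1810
Accumulation ratio R = 1 / (1 − e^(−kτ)) = 1 / (1 − 0.1810) = 1.221
Steady-state peak = C₀ × R = 280 × 1.221 = 341.9 mg/L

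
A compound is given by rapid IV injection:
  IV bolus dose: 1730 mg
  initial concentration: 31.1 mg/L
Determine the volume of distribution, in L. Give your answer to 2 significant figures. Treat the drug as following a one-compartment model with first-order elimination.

56 L

Vd = Dose / C₀ = 1730 / 31.1 = 55.63 L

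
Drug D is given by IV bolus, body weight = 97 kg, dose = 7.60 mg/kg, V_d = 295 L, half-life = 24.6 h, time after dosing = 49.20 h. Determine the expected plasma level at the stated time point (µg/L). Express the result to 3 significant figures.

Total dose = 7.60 × 97 = 737.2 mg
C₀ = Dose / Vd = 737.2 / 295 = 2.499 mg/L
k = ln2 / t½ = 0.693147 / 24.6 = 0.02818 h⁻¹
t / t½ = 49.20 / 24.6 = 2 half-lives
C = C₀ × (1/2)^2 = 2.499 × 0.2500 = 0.6248 mg/L
Convert: 0.6248 mg/L × 1000 = 624.8 µg/L

625 µg/L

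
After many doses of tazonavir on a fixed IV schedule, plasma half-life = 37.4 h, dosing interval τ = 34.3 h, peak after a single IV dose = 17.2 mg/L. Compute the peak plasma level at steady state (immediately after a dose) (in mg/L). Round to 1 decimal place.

36.6 mg/L

k = ln2 / t½ = 0.693147 / 37.4 = 0.01853 h⁻¹
e^(−kτ) = e^(−0.01853 × 34.3) = 0.5296
Accumulation ratio R = 1 / (1 − e^(−kτ)) = 1 / (1 − 0.5296) = 2.126
Steady-state peak = C₀ × R = 17.2 × 2.126 = 36.57 mg/L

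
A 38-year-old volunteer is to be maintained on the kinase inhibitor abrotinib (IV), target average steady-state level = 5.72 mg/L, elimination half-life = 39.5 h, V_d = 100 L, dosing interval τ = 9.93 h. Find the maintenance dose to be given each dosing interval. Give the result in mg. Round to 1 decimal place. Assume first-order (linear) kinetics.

99.7 mg

k = ln2 / t½ = 0.693147 / 39.5 = 0.01755 h⁻¹
CL = k × Vd = 0.01755 × 100 = 1.755 L/h
At steady state, Dose/τ = Css × CL.
Dose = Css × CL × τ = 5.72 × 1.755 × 9.93 = 99.68 mg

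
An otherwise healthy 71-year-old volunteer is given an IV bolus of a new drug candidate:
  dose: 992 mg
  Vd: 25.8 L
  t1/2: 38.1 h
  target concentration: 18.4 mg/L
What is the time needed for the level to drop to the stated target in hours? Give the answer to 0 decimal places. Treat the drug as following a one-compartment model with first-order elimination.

41 h

C₀ = Dose / Vd = 992.0 / 25.8 = 38.45 mg/L
k = ln2 / t½ = 0.693147 / 38.1 = 0.01819 h⁻¹
t = ln(C₀ / C) / k = ln(38.45 / 18.4) / 0.01819
  = ln(2.090) / 0.01819 = 0.7372 / 0.01819 = 40.53 h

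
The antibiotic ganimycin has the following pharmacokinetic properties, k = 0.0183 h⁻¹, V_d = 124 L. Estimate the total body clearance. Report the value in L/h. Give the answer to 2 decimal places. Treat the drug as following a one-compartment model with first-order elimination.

2.27 L/h

CL = k × Vd = 0.0183 × 124 = 2.269 L/h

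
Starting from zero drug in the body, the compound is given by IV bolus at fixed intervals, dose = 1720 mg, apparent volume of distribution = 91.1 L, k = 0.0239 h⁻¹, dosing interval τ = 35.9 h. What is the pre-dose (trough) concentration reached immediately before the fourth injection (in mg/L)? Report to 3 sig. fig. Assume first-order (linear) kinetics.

12.8 mg/L

C₀ per dose = Dose / Vd = 1720 / 91.1 = 18.88 mg/L
Fraction remaining after one interval: r = e^(−kτ) = e^(−0.02390 × 35.9) = 0.4240
Before dose 4, 3 doses have been given (aged 1τ, 2τ, 3τ).
C_trough = C₀ × (r + r² + … + r^3) = C₀ × r(1−r^3)/(1−r)
        = 18.88 × 0.4240 × (1 − 0.07623) / (1 − 0.4240) = 12.84 mg/L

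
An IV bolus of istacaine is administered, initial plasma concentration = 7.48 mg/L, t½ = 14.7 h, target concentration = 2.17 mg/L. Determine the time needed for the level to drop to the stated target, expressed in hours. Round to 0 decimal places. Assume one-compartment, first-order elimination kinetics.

k = ln2 / t½ = 0.693147 / 14.7 = 0.04715 h⁻¹
t = ln(C₀ / C) / k = ln(7.480 / 2.17) / 0.04715
  = ln(3.447) / 0.04715 = 1.238 / 0.04715 = 26.26 h

26 h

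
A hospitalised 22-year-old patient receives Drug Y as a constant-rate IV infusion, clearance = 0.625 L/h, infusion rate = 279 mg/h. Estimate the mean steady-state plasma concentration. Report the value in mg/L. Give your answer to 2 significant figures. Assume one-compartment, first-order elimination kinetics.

At steady state Css = R₀ / CL = 279 / 0.6250 = 446.4 mg/L

450 mg/L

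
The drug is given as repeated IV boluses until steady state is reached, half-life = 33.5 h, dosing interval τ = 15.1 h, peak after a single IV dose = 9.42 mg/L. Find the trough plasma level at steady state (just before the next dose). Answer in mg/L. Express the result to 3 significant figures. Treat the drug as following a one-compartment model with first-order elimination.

k = ln2 / t½ = 0.693147 / 33.5 = 0.02069 h⁻¹
e^(−kτ) = e^(−0.02069 × 15.1) = 0.7317
Accumulation ratio R = 1 / (1 − e^(−kτ)) = 1 / (1 − 0.7317) = 3.727
Steady-state trough = C₀ × R × e^(−kτ) = 9.42 × 3.727 × 0.7317 = 25.69 mg/L

25.7 mg/L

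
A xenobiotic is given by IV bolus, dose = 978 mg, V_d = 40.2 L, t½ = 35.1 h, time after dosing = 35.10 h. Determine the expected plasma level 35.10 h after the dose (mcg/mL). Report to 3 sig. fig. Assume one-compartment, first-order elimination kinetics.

12.2 mcg/mL

C₀ = Dose / Vd = 978.0 / 40.2 = 24.33 mg/L
k = ln2 / t½ = 0.693147 / 35.1 = 0.01975 h⁻¹
t / t½ = 35.10 / 35.1 = 1 half-lives
C = C₀ × (1/2)^1 = 24.33 × 0.5000 = 12.17 mg/L
(12.17 mg/L = 12.17 mcg/mL)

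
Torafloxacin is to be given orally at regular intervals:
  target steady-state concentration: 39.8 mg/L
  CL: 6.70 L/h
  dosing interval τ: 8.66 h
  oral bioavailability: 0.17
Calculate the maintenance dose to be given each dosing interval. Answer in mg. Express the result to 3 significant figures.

At steady state, F × (Dose/τ) = Css × CL.
Dose = Css × CL × τ / F = 39.8 × 6.700 × 8.66 / 0.17 = 13580 mg

13600 mg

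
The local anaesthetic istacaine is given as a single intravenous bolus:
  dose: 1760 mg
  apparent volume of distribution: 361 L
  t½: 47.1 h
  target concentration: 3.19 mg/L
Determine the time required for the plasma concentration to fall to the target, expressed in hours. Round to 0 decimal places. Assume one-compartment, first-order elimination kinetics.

29 h

C₀ = Dose / Vd = 1760 / 361 = 4.875 mg/L
k = ln2 / t½ = 0.693147 / 47.1 = 0.01472 h⁻¹
t = ln(C₀ / C) / k = ln(4.875 / 3.19) / 0.01472
  = ln(1.528) / 0.01472 = 0.4240 / 0.01472 = 28.80 h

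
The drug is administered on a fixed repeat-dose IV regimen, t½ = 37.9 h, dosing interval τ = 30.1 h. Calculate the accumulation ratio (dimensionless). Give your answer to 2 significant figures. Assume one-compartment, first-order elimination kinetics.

2.4

k = ln2 / t½ = 0.693147 / 37.9 = 0.01829 h⁻¹
e^(−kτ) = e^(−0.01829 × 30.1) = 0.5766
Accumulation ratio R = 1 / (1 − e^(−kτ)) = 1 / (1 − 0.5766) = 2.362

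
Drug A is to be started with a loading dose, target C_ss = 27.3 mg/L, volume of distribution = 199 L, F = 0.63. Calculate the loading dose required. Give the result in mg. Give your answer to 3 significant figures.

LD = Css × Vd / F = 27.3 × 199 / 0.63 = 8623 mg

8620 mg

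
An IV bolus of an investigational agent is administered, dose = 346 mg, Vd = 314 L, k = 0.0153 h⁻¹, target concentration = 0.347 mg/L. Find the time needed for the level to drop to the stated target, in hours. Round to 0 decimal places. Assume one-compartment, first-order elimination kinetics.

76 h

C₀ = Dose / Vd = 346.0 / 314 = 1.102 mg/L
t = ln(C₀ / C) / k = ln(1.102 / 0.347) / 0.01530
  = ln(3.176) / 0.01530 = 1.156 / 0.01530 = 75.56 h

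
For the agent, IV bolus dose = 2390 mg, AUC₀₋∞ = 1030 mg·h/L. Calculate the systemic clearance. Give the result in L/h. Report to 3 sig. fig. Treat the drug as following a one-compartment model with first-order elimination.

2.32 L/h

CL = Dose / AUC = 2390 / 1030 = 2.320 L/h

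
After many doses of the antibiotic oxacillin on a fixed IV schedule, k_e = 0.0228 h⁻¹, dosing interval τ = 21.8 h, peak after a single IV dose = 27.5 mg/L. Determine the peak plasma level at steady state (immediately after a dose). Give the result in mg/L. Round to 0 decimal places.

70 mg/L

e^(−kτ) = e^(−0.02280 × 21.8) = 0.6083
Accumulation ratio R = 1 / (1 − e^(−kτ)) = 1 / (1 − 0.6083) = 2.553
Steady-state peak = C₀ × R = 27.5 × 2.553 = 70.21 mg/L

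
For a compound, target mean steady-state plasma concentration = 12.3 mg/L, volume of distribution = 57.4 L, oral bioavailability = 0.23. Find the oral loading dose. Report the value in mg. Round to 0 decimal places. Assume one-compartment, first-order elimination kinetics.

LD = Css × Vd / F = 12.3 × 57.4 / 0.23 = 3070 mg

3070 mg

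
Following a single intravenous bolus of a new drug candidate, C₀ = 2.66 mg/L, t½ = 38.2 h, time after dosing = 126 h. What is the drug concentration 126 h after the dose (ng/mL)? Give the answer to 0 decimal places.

270 ng/mL

k = ln2 / t½ = 0.693147 / 38.2 = 0.01815 h⁻¹
C = C₀ · e^(−k·t) = 2.660 × e^(−0.01815 × 126)
  = 2.660 × 0.1016 = 0.2703 mg/L
Convert: 0.2703 mg/L × 1000 = 270.3 ng/mL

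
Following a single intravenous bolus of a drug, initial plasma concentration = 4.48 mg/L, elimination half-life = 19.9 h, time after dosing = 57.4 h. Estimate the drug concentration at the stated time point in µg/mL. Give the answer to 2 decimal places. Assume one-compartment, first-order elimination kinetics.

0.61 µg/mL

k = ln2 / t½ = 0.693147 / 19.9 = 0.03483 h⁻¹
C = C₀ · e^(−k·t) = 4.480 × e^(−0.03483 × 57.4)
  = 4.480 × 0.1354 = 0.6066 mg/L
(0.6066 mg/L = 0.6066 µg/mL)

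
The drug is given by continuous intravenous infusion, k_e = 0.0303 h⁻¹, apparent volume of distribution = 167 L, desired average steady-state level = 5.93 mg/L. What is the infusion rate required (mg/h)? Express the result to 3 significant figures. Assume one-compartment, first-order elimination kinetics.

CL = k × Vd = 0.03030 × 167 = 5.060 L/h
At steady state, infusion rate R₀ = Css × CL = 5.93 × 5.060 = 30.01 mg/h

30.0 mg/h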